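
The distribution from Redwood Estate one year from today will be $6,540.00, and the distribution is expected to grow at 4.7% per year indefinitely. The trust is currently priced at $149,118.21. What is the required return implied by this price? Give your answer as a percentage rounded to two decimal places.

9.09%

P = D₁/(r − g) ⇒ r = D₁/P + g = $6,540.0000/$149,118.21 + 0.047 = 0.043858 + 0.047 = 0.090858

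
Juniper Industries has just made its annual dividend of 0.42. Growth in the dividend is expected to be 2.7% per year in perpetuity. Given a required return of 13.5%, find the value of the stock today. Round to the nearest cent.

3.99

D₁ = D₀ × (1 + g) = 0.42 × 1.027 = 0.4313
Growing perpetuity: P = D₁ / (r − g) = 0.4313 / (0.135 − 0.027) = 3.99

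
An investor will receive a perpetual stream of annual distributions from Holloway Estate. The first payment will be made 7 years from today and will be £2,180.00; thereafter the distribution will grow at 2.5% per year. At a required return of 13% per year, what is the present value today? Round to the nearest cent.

£9972.33

Value at end of year 6: C₁ / (r − g) = £2,180.00 / (0.13 − 0.025) = £20,761.9048
Discount to today: PV = £20,761.9048 / (1 + 0.13)^6 = £20,761.9048 / 2.081952 = £9,972.33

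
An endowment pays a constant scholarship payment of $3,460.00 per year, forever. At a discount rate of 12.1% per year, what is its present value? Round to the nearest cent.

Level perpetuity: PV = C / r = $3,460.00 / 0.121 = $28,595.04

$28595.04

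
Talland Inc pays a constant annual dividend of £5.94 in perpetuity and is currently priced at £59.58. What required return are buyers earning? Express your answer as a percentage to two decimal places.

9.97%

P = C/r ⇒ r = C/P = £5.94/£59.58 = 0.099698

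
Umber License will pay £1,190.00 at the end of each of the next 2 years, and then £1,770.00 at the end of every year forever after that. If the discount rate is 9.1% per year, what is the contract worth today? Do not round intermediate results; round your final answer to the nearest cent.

PV of 2-year annuity: £1,190.00 × [1 − (1+0.091)^−2] / 0.091 = 2090.50636
Perpetuity value at year 2: £1,770.00 / 0.091 = 19450.54945
PV of perpetuity: 19450.54945 / (1+0.091)^2 = 16341.14083
Total PV = 2090.50636 + 16341.14083 = 18431.64719

£18431.65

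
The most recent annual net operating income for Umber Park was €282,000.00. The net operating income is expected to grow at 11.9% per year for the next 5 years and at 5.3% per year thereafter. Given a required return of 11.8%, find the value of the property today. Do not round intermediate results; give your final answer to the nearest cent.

€6002655.77

D_1 = 315558.00000
D_2 = 353109.40200
D_3 = 395129.42084
D_4 = 442149.82192
D_5 = 494765.65073
Terminal value at year 5: TV = D_5×(1+g_2)/(r−g_2) = 520988.23021/0.065 = 8015203.54176
P_0 = D_1/(1+r)^1 + D_2/(1+r)^2 + D_3/(1+r)^3 + D_4/(1+r)^4 + D_5/(1+r)^5 + TV/(1+r)^5
    = 282252.23614 + 282504.69789 + 282757.38545 + 283010.29903 + 283263.43884 + 4588867.70914 = 6002655.76648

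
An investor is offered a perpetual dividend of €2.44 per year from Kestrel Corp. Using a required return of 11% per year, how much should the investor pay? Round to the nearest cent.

Level perpetuity: PV = C / r = €2.44 / 0.11 = €22.18

€22.18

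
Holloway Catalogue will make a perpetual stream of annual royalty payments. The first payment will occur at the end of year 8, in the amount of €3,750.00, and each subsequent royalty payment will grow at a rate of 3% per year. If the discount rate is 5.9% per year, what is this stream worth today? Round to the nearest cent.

Value at end of year 7: C₁ / (r − g) = €3,750.00 / (0.059 − 0.03) = €129,310.3448
Discount to today: PV = €129,310.3448 / (1 + 0.059)^7 = €129,310.3448 / 1.493729 = €86,568.83

€86568.83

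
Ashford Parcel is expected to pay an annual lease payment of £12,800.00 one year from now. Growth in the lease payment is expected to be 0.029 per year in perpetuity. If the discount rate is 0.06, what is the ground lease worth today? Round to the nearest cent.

Growing perpetuity: P = D₁ / (r − g) = £12,800.0000 / (0.06 − 0.029) = £412,903.23

£412903.23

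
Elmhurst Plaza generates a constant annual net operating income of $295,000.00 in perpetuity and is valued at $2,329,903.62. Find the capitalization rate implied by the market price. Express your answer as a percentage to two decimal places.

P = C/r ⇒ r = C/P = $295,000.00/$2,329,903.62 = 0.126615

12.66%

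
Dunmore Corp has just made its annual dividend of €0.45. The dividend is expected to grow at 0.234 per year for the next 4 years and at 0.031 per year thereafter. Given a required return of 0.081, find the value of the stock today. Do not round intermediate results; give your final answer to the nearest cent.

€18.29

D_1 = 0.55530
D_2 = 0.68524
D_3 = 0.84559
D_4 = 1.04345
Terminal value at year 4: TV = D_4×(1+g_2)/(r−g_2) = 1.07580/0.05 = 21.51601
P_0 = D_1/(1+r)^1 + D_2/(1+r)^2 + D_3/(1+r)^3 + D_4/(1+r)^4 + TV/(1+r)^4
    = 0.51369 + 0.58640 + 0.66939 + 0.76414 + 15.75647 = 18.29009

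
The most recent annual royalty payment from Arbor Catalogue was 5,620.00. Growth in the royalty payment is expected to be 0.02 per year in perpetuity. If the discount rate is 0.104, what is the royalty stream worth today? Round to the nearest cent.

68242.86

D₁ = D₀ × (1 + g) = 5,620.00 × 1.02 = 5,732.4000
Growing perpetuity: P = D₁ / (r − g) = 5,732.4000 / (0.104 − 0.02) = 68,242.86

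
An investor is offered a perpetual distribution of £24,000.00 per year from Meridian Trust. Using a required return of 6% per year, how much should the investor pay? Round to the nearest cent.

£400000.00

Level perpetuity: PV = C / r = £24,000.00 / 0.06 = £400,000.00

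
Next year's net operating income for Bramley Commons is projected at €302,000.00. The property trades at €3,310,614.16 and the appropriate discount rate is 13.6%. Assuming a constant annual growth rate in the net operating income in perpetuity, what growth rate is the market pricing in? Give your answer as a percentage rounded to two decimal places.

4.48%

P = D₁/(r−g) ⇒ g = r − D₁/P = 0.136 − €302,000.00/€3,310,614.16 = 0.044778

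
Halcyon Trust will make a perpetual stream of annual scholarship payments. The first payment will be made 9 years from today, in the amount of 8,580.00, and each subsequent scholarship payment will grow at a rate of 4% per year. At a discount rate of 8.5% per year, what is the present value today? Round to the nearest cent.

99274.31

Value at end of year 8: C₁ / (r − g) = 8,580.00 / (0.085 − 0.04) = 190,666.6667
Discount to today: PV = 190,666.6667 / (1 + 0.085)^8 = 190,666.6667 / 1.920604 = 99,274.31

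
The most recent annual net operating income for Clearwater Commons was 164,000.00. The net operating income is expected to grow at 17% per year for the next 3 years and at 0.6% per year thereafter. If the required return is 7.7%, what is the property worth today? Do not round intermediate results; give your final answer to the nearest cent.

3561127.29

D_1 = 191880.00000
D_2 = 224499.60000
D_3 = 262664.53200
Terminal value at year 3: TV = D_3×(1+g_2)/(r−g_2) = 264240.51919/0.071 = 3721697.45341
P_0 = D_1/(1+r)^1 + D_2/(1+r)^2 + D_3/(1+r)^3 + TV/(1+r)^3
    = 178161.55989 + 193545.98428 + 210258.86872 + 2979160.87224 = 3561127.28512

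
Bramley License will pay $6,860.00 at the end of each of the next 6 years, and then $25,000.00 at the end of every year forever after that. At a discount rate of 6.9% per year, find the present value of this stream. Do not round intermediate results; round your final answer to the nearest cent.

PV of 6-year annuity: $6,860.00 × [1 − (1+0.069)^−6] / 0.069 = 32799.65089
Perpetuity value at year 6: $25,000.00 / 0.069 = 362318.84058
PV of perpetuity: 362318.84058 / (1+0.069)^6 = 242786.58514
Total PV = 32799.65089 + 242786.58514 = 275586.23603

$275586.24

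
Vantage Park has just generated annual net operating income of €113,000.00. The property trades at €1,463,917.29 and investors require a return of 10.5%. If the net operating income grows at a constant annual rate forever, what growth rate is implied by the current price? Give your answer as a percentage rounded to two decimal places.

P = D₀(1+g)/(r−g) ⇒ P(r−g) = D₀(1+g) ⇒ g(P+D₀) = P·r − D₀
g = (P·r − D₀)/(P + D₀) = (€1,463,917.29×0.105 − €113,000.00) / (€1,463,917.29 + €113,000.00) = 0.025817

2.58%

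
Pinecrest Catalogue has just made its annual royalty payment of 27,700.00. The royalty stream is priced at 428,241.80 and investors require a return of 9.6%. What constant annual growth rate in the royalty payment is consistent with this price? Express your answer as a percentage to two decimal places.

P = D₀(1+g)/(r−g) ⇒ P(r−g) = D₀(1+g) ⇒ g(P+D₀) = P·r − D₀
g = (P·r − D₀)/(P + D₀) = (428,241.80×0.096 − 27,700.00) / (428,241.80 + 27,700.00) = 0.029414

2.94%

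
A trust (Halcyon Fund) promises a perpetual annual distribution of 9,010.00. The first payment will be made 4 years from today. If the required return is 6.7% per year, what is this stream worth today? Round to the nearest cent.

110702.32

Value at end of year 3: C / r = 9,010.00 / 0.067 = 134,477.6119
Discount to today: PV = 134,477.6119 / (1 + 0.067)^3 = 134,477.6119 / 1.214768 = 110,702.32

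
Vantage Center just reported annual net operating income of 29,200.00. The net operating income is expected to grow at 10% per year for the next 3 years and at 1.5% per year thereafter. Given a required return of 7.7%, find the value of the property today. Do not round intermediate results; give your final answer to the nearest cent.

600712.03

D_1 = 32120.00000
D_2 = 35332.00000
D_3 = 38865.20000
Terminal value at year 3: TV = D_3×(1+g_2)/(r−g_2) = 39448.17800/0.062 = 636260.93548
P_0 = D_1/(1+r)^1 + D_2/(1+r)^2 + D_3/(1+r)^3 + TV/(1+r)^3
    = 29823.58403 + 30460.48508 + 31110.98755 + 509316.97357 = 600712.03023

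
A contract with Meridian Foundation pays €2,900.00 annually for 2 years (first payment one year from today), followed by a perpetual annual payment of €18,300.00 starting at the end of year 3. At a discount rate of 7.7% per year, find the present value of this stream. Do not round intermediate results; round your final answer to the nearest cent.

€210086.68

PV of 2-year annuity: €2,900.00 × [1 − (1+0.077)^−2] / 0.077 = 5192.81784
Perpetuity value at year 2: €18,300.00 / 0.077 = 237662.33766
PV of perpetuity: 237662.33766 / (1+0.077)^2 = 204893.86649
Total PV = 5192.81784 + 204893.86649 = 210086.68432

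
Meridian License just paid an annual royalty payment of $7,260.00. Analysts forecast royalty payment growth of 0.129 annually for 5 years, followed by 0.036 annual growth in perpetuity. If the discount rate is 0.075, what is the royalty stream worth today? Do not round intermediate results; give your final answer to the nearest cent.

D_1 = 8196.54000
D_2 = 9253.89366
D_3 = 10447.64594
D_4 = 11795.39227
D_5 = 13316.99787
Terminal value at year 5: TV = D_5×(1+g_2)/(r−g_2) = 13796.40979/0.039 = 353754.09730
P_0 = D_1/(1+r)^1 + D_2/(1+r)^2 + D_3/(1+r)^3 + D_4/(1+r)^4 + D_5/(1+r)^5 + TV/(1+r)^5
    = 7624.68837 + 8007.69597 + 8409.94303 + 8832.39598 + 9276.06982 + 246410.47020 = 288561.26338

$288561.26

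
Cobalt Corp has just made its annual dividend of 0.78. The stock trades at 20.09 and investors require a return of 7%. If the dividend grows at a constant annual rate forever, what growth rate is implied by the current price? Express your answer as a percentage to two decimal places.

P = D₀(1+g)/(r−g) ⇒ P(r−g) = D₀(1+g) ⇒ g(P+D₀) = P·r − D₀
g = (P·r − D₀)/(P + D₀) = (20.09×0.07 − 0.78) / (20.09 + 0.78) = 0.030010

3.00%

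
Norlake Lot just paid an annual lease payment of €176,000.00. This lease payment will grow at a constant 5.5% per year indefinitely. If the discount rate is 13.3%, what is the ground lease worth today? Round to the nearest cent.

D₁ = D₀ × (1 + g) = €176,000.00 × 1.055 = €185,680.0000
Growing perpetuity: P = D₁ / (r − g) = €185,680.0000 / (0.133 − 0.055) = €2,380,512.82

€2380512.82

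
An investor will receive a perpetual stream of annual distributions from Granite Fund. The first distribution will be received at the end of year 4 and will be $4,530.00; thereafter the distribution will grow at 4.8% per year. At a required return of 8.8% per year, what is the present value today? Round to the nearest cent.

Value at end of year 3: C₁ / (r − g) = $4,530.00 / (0.088 − 0.048) = $113,250.0000
Discount to today: PV = $113,250.0000 / (1 + 0.088)^3 = $113,250.0000 / 1.287913 = $87,932.93

$87932.93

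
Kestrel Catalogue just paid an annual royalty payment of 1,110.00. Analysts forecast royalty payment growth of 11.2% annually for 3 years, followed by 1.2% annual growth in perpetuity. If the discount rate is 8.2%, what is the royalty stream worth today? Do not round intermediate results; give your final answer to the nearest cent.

D_1 = 1234.32000
D_2 = 1372.56384
D_3 = 1526.29099
Terminal value at year 3: TV = D_3×(1+g_2)/(r−g_2) = 1544.60648/0.07 = 22065.80689
P_0 = D_1/(1+r)^1 + D_2/(1+r)^2 + D_3/(1+r)^3 + TV/(1+r)^3
    = 1140.77634 + 1172.40600 + 1204.91263 + 17419.59408 = 20937.68905

20937.69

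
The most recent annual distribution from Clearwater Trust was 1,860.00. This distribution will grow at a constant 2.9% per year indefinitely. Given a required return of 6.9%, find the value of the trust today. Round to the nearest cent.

47848.50

D₁ = D₀ × (1 + g) = 1,860.00 × 1.029 = 1,913.9400
Growing perpetuity: P = D₁ / (r − g) = 1,913.9400 / (0.069 − 0.029) = 47,848.50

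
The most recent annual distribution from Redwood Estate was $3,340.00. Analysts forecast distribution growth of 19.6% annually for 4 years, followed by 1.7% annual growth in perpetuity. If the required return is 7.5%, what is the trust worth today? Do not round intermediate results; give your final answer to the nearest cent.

D_1 = 3994.64000
D_2 = 4777.58944
D_3 = 5713.99697
D_4 = 6833.94038
Terminal value at year 4: TV = D_4×(1+g_2)/(r−g_2) = 6950.11736/0.058 = 119829.60970
P_0 = D_1/(1+r)^1 + D_2/(1+r)^2 + D_3/(1+r)^3 + D_4/(1+r)^4 + TV/(1+r)^4
    = 3715.94419 + 4134.20395 + 4599.54226 + 5117.25817 + 89728.47523 = 107295.42379

$107295.42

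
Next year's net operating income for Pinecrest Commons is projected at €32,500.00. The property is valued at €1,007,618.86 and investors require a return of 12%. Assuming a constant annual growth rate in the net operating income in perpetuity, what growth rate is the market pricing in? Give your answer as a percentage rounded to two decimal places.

8.77%

P = D₁/(r−g) ⇒ g = r − D₁/P = 0.12 − €32,500.00/€1,007,618.86 = 0.087746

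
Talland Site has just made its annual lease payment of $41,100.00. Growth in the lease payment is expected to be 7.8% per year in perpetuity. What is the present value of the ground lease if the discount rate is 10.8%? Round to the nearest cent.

$1476860.00

D₁ = D₀ × (1 + g) = $41,100.00 × 1.078 = $44,305.8000
Growing perpetuity: P = D₁ / (r − g) = $44,305.8000 / (0.108 − 0.078) = $1,476,860.00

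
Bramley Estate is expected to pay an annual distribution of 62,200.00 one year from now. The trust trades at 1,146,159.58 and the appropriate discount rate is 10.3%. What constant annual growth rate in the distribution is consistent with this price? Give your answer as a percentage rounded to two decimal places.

P = D₁/(r−g) ⇒ g = r − D₁/P = 0.103 − 62,200.00/1,146,159.58 = 0.048732

4.87%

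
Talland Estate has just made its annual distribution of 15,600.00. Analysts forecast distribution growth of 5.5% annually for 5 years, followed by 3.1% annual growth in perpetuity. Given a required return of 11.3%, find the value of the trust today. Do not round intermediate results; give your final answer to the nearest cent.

D_1 = 16458.00000
D_2 = 17363.19000
D_3 = 18318.16545
D_4 = 19325.66455
D_5 = 20388.57610
Terminal value at year 5: TV = D_5×(1+g_2)/(r−g_2) = 21020.62196/0.082 = 256349.04828
P_0 = D_1/(1+r)^1 + D_2/(1+r)^2 + D_3/(1+r)^3 + D_4/(1+r)^4 + D_5/(1+r)^5 + TV/(1+r)^5
    = 14787.06199 + 14016.48734 + 13286.06841 + 12593.71264 + 11937.43651 + 150091.42736 = 216712.19426

216712.19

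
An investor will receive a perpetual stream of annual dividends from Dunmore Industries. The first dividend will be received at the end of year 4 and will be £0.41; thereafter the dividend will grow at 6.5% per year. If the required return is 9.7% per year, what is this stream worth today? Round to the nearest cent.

Value at end of year 3: C₁ / (r − g) = £0.41 / (0.097 − 0.065) = £12.8125
Discount to today: PV = £12.8125 / (1 + 0.097)^3 = £12.8125 / 1.320140 = £9.71

£9.71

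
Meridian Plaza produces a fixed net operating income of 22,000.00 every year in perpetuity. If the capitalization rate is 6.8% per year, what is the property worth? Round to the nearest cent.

Level perpetuity: PV = C / r = 22,000.00 / 0.068 = 323,529.41

323529.41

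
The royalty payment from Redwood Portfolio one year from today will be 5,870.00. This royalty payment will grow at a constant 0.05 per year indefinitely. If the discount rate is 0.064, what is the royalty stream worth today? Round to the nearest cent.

Growing perpetuity: P = D₁ / (r − g) = 5,870.0000 / (0.064 − 0.05) = 419,285.71

419285.71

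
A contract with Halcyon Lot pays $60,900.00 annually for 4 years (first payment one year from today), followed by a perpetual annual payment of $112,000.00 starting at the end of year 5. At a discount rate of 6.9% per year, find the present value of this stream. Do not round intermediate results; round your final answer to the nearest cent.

$1449710.45

PV of 4-year annuity: $60,900.00 × [1 − (1+0.069)^−4] / 0.069 = 206747.70421
Perpetuity value at year 4: $112,000.00 / 0.069 = 1623188.40580
PV of perpetuity: 1623188.40580 / (1+0.069)^4 = 1242962.74287
Total PV = 206747.70421 + 1242962.74287 = 1449710.44709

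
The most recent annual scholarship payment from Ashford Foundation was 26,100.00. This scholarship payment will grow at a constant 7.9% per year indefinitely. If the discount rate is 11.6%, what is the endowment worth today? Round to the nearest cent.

761132.43

D₁ = D₀ × (1 + g) = 26,100.00 × 1.079 = 28,161.9000
Growing perpetuity: P = D₁ / (r − g) = 28,161.9000 / (0.116 − 0.079) = 761,132.43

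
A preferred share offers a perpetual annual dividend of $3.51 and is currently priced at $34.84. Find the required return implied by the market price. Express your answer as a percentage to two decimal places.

P = C/r ⇒ r = C/P = $3.51/$34.84 = 0.100746

10.07%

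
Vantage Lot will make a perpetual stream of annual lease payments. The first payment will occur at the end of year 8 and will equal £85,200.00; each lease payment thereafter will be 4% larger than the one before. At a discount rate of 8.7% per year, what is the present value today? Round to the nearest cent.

Value at end of year 7: C₁ / (r − g) = £85,200.00 / (0.087 − 0.04) = £1,812,765.9574
Discount to today: PV = £1,812,765.9574 / (1 + 0.087)^7 = £1,812,765.9574 / 1.793109 = £1,010,962.22

£1010962.22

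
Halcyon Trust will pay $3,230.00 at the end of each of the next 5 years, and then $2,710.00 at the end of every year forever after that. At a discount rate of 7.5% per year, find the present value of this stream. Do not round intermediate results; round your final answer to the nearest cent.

PV of 5-year annuity: $3,230.00 × [1 − (1+0.075)^−5] / 0.075 = 13068.20823
Perpetuity value at year 5: $2,710.00 / 0.075 = 36133.33333
PV of perpetuity: 36133.33333 / (1+0.075)^5 = 25168.98525
Total PV = 13068.20823 + 25168.98525 = 38237.19348

$38237.19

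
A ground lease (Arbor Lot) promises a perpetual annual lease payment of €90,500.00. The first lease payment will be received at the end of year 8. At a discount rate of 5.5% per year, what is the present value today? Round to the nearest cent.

€1131146.02

Value at end of year 7: C / r = €90,500.00 / 0.055 = €1,645,454.5455
Discount to today: PV = €1,645,454.5455 / (1 + 0.055)^7 = €1,645,454.5455 / 1.454679 = €1,131,146.02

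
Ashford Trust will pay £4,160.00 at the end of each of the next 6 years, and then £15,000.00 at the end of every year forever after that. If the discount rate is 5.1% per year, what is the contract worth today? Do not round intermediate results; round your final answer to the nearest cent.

PV of 6-year annuity: £4,160.00 × [1 − (1+0.051)^−6] / 0.051 = 21047.52112
Perpetuity value at year 6: £15,000.00 / 0.051 = 294117.64706
PV of perpetuity: 294117.64706 / (1+0.051)^6 = 218225.14302
Total PV = 21047.52112 + 218225.14302 = 239272.66414

£239272.66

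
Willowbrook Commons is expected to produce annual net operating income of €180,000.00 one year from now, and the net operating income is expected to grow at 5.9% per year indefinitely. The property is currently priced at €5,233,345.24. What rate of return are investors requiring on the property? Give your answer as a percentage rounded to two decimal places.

9.34%

P = D₁/(r − g) ⇒ r = D₁/P + g = €180,000.0000/€5,233,345.24 + 0.059 = 0.034395 + 0.059 = 0.093395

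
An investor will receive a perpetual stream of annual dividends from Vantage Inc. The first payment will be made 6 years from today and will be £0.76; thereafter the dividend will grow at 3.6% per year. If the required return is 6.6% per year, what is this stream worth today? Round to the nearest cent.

£18.40

Value at end of year 5: C₁ / (r − g) = £0.76 / (0.066 − 0.036) = £25.3333
Discount to today: PV = £25.3333 / (1 + 0.066)^5 = £25.3333 / 1.376531 = £18.40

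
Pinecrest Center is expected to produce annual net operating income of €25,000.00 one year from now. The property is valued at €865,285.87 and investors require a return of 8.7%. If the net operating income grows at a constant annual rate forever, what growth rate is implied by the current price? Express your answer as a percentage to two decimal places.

P = D₁/(r−g) ⇒ g = r − D₁/P = 0.087 − €25,000.00/€865,285.87 = 0.058108

5.81%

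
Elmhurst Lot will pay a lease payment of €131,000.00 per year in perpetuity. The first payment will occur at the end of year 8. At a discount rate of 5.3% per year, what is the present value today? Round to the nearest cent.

Value at end of year 7: C / r = €131,000.00 / 0.053 = €2,471,698.1132
Discount to today: PV = €2,471,698.1132 / (1 + 0.053)^7 = €2,471,698.1132 / 1.435485 = €1,721,856.00

€1721856.00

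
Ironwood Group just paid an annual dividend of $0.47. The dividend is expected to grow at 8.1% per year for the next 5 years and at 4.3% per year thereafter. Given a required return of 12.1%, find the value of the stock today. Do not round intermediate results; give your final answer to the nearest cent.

$7.35

D_1 = 0.50807
D_2 = 0.54922
D_3 = 0.59371
D_4 = 0.64180
D_5 = 0.69379
Terminal value at year 5: TV = D_5×(1+g_2)/(r−g_2) = 0.72362/0.078 = 9.27718
P_0 = D_1/(1+r)^1 + D_2/(1+r)^2 + D_3/(1+r)^3 + D_4/(1+r)^4 + D_5/(1+r)^5 + TV/(1+r)^5
    = 0.45323 + 0.43706 + 0.42146 + 0.40642 + 0.39192 + 5.24068 = 7.35078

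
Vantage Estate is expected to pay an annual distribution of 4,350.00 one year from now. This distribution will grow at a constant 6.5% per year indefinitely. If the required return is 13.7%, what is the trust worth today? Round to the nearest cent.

60416.67

Growing perpetuity: P = D₁ / (r − g) = 4,350.0000 / (0.137 − 0.065) = 60,416.67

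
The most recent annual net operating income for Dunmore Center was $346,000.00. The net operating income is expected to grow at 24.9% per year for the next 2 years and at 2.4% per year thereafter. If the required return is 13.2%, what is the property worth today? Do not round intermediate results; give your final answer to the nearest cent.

D_1 = 432154.00000
D_2 = 539760.34600
Terminal value at year 2: TV = D_2×(1+g_2)/(r−g_2) = 552714.59430/0.108 = 5117727.72504
P_0 = D_1/(1+r)^1 + D_2/(1+r)^2 + TV/(1+r)^2
    = 381761.48410 + 421219.16399 + 3993781.70304 = 4796762.35113

$4796762.35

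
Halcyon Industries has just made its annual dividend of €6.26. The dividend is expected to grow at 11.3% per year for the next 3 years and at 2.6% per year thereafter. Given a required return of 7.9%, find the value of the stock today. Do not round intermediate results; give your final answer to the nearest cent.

D_1 = 6.96738
D_2 = 7.75469
D_3 = 8.63097
Terminal value at year 3: TV = D_3×(1+g_2)/(r−g_2) = 8.85538/0.053 = 167.08264
P_0 = D_1/(1+r)^1 + D_2/(1+r)^2 + D_3/(1+r)^3 + TV/(1+r)^3
    = 6.45726 + 6.66073 + 6.87061 + 133.00470 = 152.99330

€152.99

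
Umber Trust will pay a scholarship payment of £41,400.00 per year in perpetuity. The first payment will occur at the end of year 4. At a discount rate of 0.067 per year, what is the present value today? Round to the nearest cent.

Value at end of year 3: C / r = £41,400.00 / 0.067 = £617,910.4478
Discount to today: PV = £617,910.4478 / (1 + 0.067)^3 = £617,910.4478 / 1.214768 = £508,665.50

£508665.50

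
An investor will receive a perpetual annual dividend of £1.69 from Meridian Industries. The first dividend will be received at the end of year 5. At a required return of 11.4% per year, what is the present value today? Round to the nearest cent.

Value at end of year 4: C / r = £1.69 / 0.114 = £14.8246
Discount to today: PV = £14.8246 / (1 + 0.114)^4 = £14.8246 / 1.540071 = £9.63

£9.63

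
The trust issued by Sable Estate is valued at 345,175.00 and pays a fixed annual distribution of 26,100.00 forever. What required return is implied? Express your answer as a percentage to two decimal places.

7.56%

P = C/r ⇒ r = C/P = 26,100.00/345,175.00 = 0.075614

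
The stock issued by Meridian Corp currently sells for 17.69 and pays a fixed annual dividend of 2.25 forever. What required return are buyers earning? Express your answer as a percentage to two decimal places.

12.72%

P = C/r ⇒ r = C/P = 2.25/17.69 = 0.127191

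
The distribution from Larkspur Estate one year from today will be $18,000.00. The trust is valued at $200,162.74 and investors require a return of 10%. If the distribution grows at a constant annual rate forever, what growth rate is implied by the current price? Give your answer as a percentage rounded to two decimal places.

P = D₁/(r−g) ⇒ g = r − D₁/P = 0.1 − $18,000.00/$200,162.74 = 0.010073

1.01%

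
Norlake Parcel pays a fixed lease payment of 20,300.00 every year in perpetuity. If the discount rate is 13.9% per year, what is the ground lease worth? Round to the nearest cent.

146043.17

Level perpetuity: PV = C / r = 20,300.00 / 0.139 = 146,043.17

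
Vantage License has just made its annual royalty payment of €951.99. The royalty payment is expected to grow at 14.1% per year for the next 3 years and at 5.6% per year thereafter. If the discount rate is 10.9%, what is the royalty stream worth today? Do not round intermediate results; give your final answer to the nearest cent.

D_1 = 1086.22059
D_2 = 1239.37769
D_3 = 1414.12995
Terminal value at year 3: TV = D_3×(1+g_2)/(r−g_2) = 1493.32123/0.053 = 28175.87217
P_0 = D_1/(1+r)^1 + D_2/(1+r)^2 + D_3/(1+r)^3 + TV/(1+r)^3
    = 979.45950 + 1007.72164 + 1036.79927 + 20657.73633 = 23681.71673

€23681.72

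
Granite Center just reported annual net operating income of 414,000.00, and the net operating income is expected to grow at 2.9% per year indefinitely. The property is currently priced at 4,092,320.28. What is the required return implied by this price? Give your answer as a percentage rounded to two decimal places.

D₁ = 414,000.00 × 1.029 = 426,006.0000
P = D₁/(r − g) ⇒ r = D₁/P + g = 426,006.0000/4,092,320.28 + 0.029 = 0.104099 + 0.029 = 0.133099

13.31%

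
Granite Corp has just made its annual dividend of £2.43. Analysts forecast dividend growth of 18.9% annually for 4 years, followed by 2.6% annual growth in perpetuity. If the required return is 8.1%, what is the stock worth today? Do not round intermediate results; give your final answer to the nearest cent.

£78.75

D_1 = 2.88927
D_2 = 3.43534
D_3 = 4.08462
D_4 = 4.85662
Terminal value at year 4: TV = D_4×(1+g_2)/(r−g_2) = 4.98289/0.055 = 90.59795
P_0 = D_1/(1+r)^1 + D_2/(1+r)^2 + D_3/(1+r)^3 + D_4/(1+r)^4 + TV/(1+r)^4
    = 2.67278 + 2.93981 + 3.23351 + 3.55657 + 66.34613 = 78.74879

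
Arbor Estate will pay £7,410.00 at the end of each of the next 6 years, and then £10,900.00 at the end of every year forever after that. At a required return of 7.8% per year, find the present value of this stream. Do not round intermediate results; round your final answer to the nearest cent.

PV of 6-year annuity: £7,410.00 × [1 − (1+0.078)^−6] / 0.078 = 34464.37367
Perpetuity value at year 6: £10,900.00 / 0.078 = 139743.58974
PV of perpetuity: 139743.58974 / (1+0.078)^6 = 89047.00769
Total PV = 34464.37367 + 89047.00769 = 123511.38136

£123511.38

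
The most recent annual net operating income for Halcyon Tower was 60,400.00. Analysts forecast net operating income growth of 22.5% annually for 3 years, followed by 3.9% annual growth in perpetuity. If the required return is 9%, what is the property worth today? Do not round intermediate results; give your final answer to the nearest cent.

1976576.10

D_1 = 73990.00000
D_2 = 90637.75000
D_3 = 111031.24375
Terminal value at year 3: TV = D_3×(1+g_2)/(r−g_2) = 115361.46226/0.051 = 2261989.45600
P_0 = D_1/(1+r)^1 + D_2/(1+r)^2 + D_3/(1+r)^3 + TV/(1+r)^3
    = 67880.73394 + 76287.98081 + 85736.49219 + 1746670.89000 = 1976576.09695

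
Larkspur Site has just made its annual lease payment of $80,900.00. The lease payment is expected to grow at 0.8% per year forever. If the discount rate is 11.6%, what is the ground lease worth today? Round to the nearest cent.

$755066.67

D₁ = D₀ × (1 + g) = $80,900.00 × 1.008 = $81,547.2000
Growing perpetuity: P = D₁ / (r − g) = $81,547.2000 / (0.116 − 0.008) = $755,066.67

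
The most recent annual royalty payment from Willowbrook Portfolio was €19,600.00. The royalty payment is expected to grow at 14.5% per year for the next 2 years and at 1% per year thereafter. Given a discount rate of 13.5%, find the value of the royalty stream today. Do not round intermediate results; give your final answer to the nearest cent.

D_1 = 22442.00000
D_2 = 25696.09000
Terminal value at year 2: TV = D_2×(1+g_2)/(r−g_2) = 25953.05090/0.125 = 207624.40720
P_0 = D_1/(1+r)^1 + D_2/(1+r)^2 + TV/(1+r)^2
    = 19772.68722 + 19946.89592 + 161170.91906 = 200890.50220

€200890.50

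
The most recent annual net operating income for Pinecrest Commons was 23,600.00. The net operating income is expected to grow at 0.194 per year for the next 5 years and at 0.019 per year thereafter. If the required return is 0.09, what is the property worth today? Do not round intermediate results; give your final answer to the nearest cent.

D_1 = 28178.40000
D_2 = 33645.00960
D_3 = 40172.14146
D_4 = 47965.53691
D_5 = 57270.85107
Terminal value at year 5: TV = D_5×(1+g_2)/(r−g_2) = 58358.99724/0.071 = 821957.70755
P_0 = D_1/(1+r)^1 + D_2/(1+r)^2 + D_3/(1+r)^3 + D_4/(1+r)^4 + D_5/(1+r)^5 + TV/(1+r)^5
    = 25851.74312 + 28318.33145 + 31020.26400 + 33979.99561 + 37222.12363 + 534216.11235 = 690608.57015

690608.57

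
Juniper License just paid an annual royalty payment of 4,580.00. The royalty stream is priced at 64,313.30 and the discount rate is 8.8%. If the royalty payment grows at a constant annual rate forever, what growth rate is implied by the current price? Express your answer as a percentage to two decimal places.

1.57%

P = D₀(1+g)/(r−g) ⇒ P(r−g) = D₀(1+g) ⇒ g(P+D₀) = P·r − D₀
g = (P·r − D₀)/(P + D₀) = (64,313.30×0.088 − 4,580.00) / (64,313.30 + 4,580.00) = 0.015670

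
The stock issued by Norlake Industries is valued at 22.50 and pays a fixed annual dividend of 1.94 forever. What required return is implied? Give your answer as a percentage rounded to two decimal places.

8.62%

P = C/r ⇒ r = C/P = 1.94/22.50 = 0.086222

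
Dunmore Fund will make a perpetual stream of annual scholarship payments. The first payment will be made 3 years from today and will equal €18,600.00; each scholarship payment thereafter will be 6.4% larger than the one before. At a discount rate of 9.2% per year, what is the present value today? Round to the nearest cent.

€557069.83

Value at end of year 2: C₁ / (r − g) = €18,600.00 / (0.092 − 0.064) = €664,285.7143
Discount to today: PV = €664,285.7143 / (1 + 0.092)^2 = €664,285.7143 / 1.192464 = €557,069.83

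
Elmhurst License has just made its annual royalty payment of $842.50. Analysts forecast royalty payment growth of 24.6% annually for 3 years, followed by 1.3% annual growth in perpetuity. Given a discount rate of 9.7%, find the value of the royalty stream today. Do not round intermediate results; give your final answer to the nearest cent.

$18166.31

D_1 = 1049.75500
D_2 = 1307.99473
D_3 = 1629.76143
Terminal value at year 3: TV = D_3×(1+g_2)/(r−g_2) = 1650.94833/0.084 = 19654.14681
P_0 = D_1/(1+r)^1 + D_2/(1+r)^2 + D_3/(1+r)^3 + TV/(1+r)^3
    = 956.93254 + 1086.90788 + 1234.53712 + 14887.92983 = 18166.30738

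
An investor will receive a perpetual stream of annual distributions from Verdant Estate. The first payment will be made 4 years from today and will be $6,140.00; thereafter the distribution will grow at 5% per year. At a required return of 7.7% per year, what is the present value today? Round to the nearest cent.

$182036.09

Value at end of year 3: C₁ / (r − g) = $6,140.00 / (0.077 − 0.05) = $227,407.4074
Discount to today: PV = $227,407.4074 / (1 + 0.077)^3 = $227,407.4074 / 1.249244 = $182,036.09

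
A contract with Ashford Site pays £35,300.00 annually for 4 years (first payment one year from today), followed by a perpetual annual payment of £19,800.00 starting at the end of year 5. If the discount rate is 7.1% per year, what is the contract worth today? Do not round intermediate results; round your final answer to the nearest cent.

PV of 4-year annuity: £35,300.00 × [1 − (1+0.071)^−4] / 0.071 = 119299.12512
Perpetuity value at year 4: £19,800.00 / 0.071 = 278873.23944
PV of perpetuity: 278873.23944 / (1+0.071)^4 = 211957.58285
Total PV = 119299.12512 + 211957.58285 = 331256.70797

£331256.71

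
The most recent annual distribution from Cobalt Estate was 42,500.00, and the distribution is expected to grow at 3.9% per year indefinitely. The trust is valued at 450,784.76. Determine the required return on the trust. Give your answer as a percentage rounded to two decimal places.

13.70%

D₁ = 42,500.00 × 1.039 = 44,157.5000
P = D₁/(r − g) ⇒ r = D₁/P + g = 44,157.5000/450,784.76 + 0.039 = 0.097957 + 0.039 = 0.136957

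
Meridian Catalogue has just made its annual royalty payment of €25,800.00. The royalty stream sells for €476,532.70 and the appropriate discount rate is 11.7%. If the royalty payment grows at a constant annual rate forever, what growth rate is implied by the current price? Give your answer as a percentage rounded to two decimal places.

P = D₀(1+g)/(r−g) ⇒ P(r−g) = D₀(1+g) ⇒ g(P+D₀) = P·r − D₀
g = (P·r − D₀)/(P + D₀) = (€476,532.70×0.117 − €25,800.00) / (€476,532.70 + €25,800.00) = 0.059630

5.96%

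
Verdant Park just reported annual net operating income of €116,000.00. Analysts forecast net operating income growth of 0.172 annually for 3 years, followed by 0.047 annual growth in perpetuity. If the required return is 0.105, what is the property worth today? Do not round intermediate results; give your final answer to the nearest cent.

€2890394.22

D_1 = 135952.00000
D_2 = 159335.74400
D_3 = 186741.49197
Terminal value at year 3: TV = D_3×(1+g_2)/(r−g_2) = 195518.34209/0.058 = 3371005.89811
P_0 = D_1/(1+r)^1 + D_2/(1+r)^2 + D_3/(1+r)^3 + TV/(1+r)^3
    = 123033.48416 + 130493.43298 + 138405.70448 + 2498461.59636 = 2890394.21797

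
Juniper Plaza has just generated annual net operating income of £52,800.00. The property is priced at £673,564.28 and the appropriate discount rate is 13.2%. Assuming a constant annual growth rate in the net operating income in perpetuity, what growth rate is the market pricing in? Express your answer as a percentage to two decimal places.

P = D₀(1+g)/(r−g) ⇒ P(r−g) = D₀(1+g) ⇒ g(P+D₀) = P·r − D₀
g = (P·r − D₀)/(P + D₀) = (£673,564.28×0.132 − £52,800.00) / (£673,564.28 + £52,800.00) = 0.049714

4.97%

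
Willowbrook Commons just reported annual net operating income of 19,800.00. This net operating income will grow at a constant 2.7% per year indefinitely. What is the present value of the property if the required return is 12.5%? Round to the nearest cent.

D₁ = D₀ × (1 + g) = 19,800.00 × 1.027 = 20,334.6000
Growing perpetuity: P = D₁ / (r − g) = 20,334.6000 / (0.125 − 0.027) = 207,495.92

207495.92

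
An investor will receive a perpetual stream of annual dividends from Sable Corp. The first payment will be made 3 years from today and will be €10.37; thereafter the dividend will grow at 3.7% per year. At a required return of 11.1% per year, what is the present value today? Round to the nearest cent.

€113.53

Value at end of year 2: C₁ / (r − g) = €10.37 / (0.111 − 0.037) = €140.1351
Discount to today: PV = €140.1351 / (1 + 0.111)^2 = €140.1351 / 1.234321 = €113.53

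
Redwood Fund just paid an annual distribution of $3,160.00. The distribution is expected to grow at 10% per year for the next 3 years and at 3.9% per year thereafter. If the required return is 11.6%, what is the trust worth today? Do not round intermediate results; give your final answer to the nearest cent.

D_1 = 3476.00000
D_2 = 3823.60000
D_3 = 4205.96000
Terminal value at year 3: TV = D_3×(1+g_2)/(r−g_2) = 4369.99244/0.077 = 56753.14857
P_0 = D_1/(1+r)^1 + D_2/(1+r)^2 + D_3/(1+r)^3 + TV/(1+r)^3
    = 3114.69534 + 3070.04021 + 3026.02530 + 40831.69199 = 50042.45284

$50042.45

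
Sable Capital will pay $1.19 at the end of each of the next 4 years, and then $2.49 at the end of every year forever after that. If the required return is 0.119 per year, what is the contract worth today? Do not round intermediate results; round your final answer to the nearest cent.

PV of 4-year annuity: $1.19 × [1 − (1+0.119)^−4] / 0.119 = 3.62207
Perpetuity value at year 4: $2.49 / 0.119 = 20.92437
PV of perpetuity: 20.92437 / (1+0.119)^4 = 13.34541
Total PV = 3.62207 + 13.34541 = 16.96749

$16.97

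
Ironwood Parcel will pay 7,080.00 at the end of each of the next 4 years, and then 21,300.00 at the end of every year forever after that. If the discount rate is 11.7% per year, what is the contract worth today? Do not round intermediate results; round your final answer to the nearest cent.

138585.85

PV of 4-year annuity: 7,080.00 × [1 − (1+0.117)^−4] / 0.117 = 21641.01587
Perpetuity value at year 4: 21,300.00 / 0.117 = 182051.28205
PV of perpetuity: 182051.28205 / (1+0.117)^4 = 116944.83601
Total PV = 21641.01587 + 116944.83601 = 138585.85188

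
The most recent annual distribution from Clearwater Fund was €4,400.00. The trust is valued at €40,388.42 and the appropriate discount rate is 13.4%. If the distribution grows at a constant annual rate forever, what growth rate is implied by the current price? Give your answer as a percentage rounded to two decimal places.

2.26%

P = D₀(1+g)/(r−g) ⇒ P(r−g) = D₀(1+g) ⇒ g(P+D₀) = P·r − D₀
g = (P·r − D₀)/(P + D₀) = (€40,388.42×0.134 − €4,400.00) / (€40,388.42 + €4,400.00) = 0.022596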